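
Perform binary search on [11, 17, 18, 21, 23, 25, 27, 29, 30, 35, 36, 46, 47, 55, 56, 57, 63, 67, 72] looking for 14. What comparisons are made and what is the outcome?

Binary search for 14 in [11, 17, 18, 21, 23, 25, 27, 29, 30, 35, 36, 46, 47, 55, 56, 57, 63, 67, 72]:

lo=0, hi=18, mid=9, arr[mid]=35 -> 35 > 14, search left half
lo=0, hi=8, mid=4, arr[mid]=23 -> 23 > 14, search left half
lo=0, hi=3, mid=1, arr[mid]=17 -> 17 > 14, search left half
lo=0, hi=0, mid=0, arr[mid]=11 -> 11 < 14, search right half
lo=1 > hi=0, target 14 not found

Binary search determines that 14 is not in the array after 4 comparisons. The search space was exhausted without finding the target.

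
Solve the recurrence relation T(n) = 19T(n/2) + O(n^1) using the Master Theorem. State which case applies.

Master Theorem for T(n) = 19T(n/2) + O(n^1):

a = 19, b = 2, c = 1
log_b(a) = log_2(19) = 4.2479

Case 1: c = 1 < log_2(19) = 4.2479
T(n) = O(n^(log_2 19))

For T(n) = 19T(n/2) + O(n^1): log_2(19) = 4.2479. This is Case 1 of the Master Theorem (c < log_b(a), work dominated by leaves), giving O(n^(log_2 19)).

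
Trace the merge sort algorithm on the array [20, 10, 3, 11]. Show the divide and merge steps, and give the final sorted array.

Merge sort trace:

Split: [20, 10, 3, 11] -> [20, 10] and [3, 11]
  Split: [20, 10] -> [20] and [10]
  Merge: [20] + [10] -> [10, 20]
  Split: [3, 11] -> [3] and [11]
  Merge: [3] + [11] -> [3, 11]
Merge: [10, 20] + [3, 11] -> [3, 10, 11, 20]

Final sorted array: [3, 10, 11, 20]

The merge sort proceeds by recursively splitting the array and merging sorted halves.
After all merges, the sorted array is [3, 10, 11, 20].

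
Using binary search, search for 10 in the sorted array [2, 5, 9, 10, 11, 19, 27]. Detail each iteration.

Binary search for 10 in [2, 5, 9, 10, 11, 19, 27]:

lo=0, hi=6, mid=3, arr[mid]=10 -> Found target at index 3!

Binary search finds 10 at index 3 after 1 comparisons. The search repeatedly halves the search space by comparing with the middle element.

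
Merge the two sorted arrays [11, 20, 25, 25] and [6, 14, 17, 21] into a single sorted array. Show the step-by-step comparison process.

Merging process:

Compare 11 vs 6: take 6 from right. Merged: [6]
Compare 11 vs 14: take 11 from left. Merged: [6, 11]
Compare 20 vs 14: take 14 from right. Merged: [6, 11, 14]
Compare 20 vs 17: take 17 from right. Merged: [6, 11, 14, 17]
Compare 20 vs 21: take 20 from left. Merged: [6, 11, 14, 17, 20]
Compare 25 vs 21: take 21 from right. Merged: [6, 11, 14, 17, 20, 21]
Append remaining from left: [25, 25]. Merged: [6, 11, 14, 17, 20, 21, 25, 25]

Final merged array: [6, 11, 14, 17, 20, 21, 25, 25]
Total comparisons: 6

The merged array is [6, 11, 14, 17, 20, 21, 25, 25], requiring 6 comparisons. The merge step runs in O(n) time where n is the total number of elements.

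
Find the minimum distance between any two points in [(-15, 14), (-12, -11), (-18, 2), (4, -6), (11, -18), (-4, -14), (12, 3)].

Computing all pairwise distances among 7 points:

d((-15, 14), (-12, -11)) = 25.1794
d((-15, 14), (-18, 2)) = 12.3693
d((-15, 14), (4, -6)) = 27.5862
d((-15, 14), (11, -18)) = 41.2311
d((-15, 14), (-4, -14)) = 30.0832
d((-15, 14), (12, 3)) = 29.1548
d((-12, -11), (-18, 2)) = 14.3178
d((-12, -11), (4, -6)) = 16.7631
d((-12, -11), (11, -18)) = 24.0416
d((-12, -11), (-4, -14)) = 8.544 <-- minimum
d((-12, -11), (12, 3)) = 27.7849
d((-18, 2), (4, -6)) = 23.4094
d((-18, 2), (11, -18)) = 35.2278
d((-18, 2), (-4, -14)) = 21.2603
d((-18, 2), (12, 3)) = 30.0167
d((4, -6), (11, -18)) = 13.8924
d((4, -6), (-4, -14)) = 11.3137
d((4, -6), (12, 3)) = 12.0416
d((11, -18), (-4, -14)) = 15.5242
d((11, -18), (12, 3)) = 21.0238
d((-4, -14), (12, 3)) = 23.3452

Closest pair: (-12, -11) and (-4, -14) with distance 8.544

The closest pair is (-12, -11) and (-4, -14) with Euclidean distance 8.544. For 7 points, brute-force pairwise comparison is shown above. For large n, the divide-and-conquer algorithm (sort by x, recurse on halves, check the dividing strip) achieves O(n log n).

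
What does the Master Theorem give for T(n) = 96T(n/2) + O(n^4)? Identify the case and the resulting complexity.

Master Theorem for T(n) = 96T(n/2) + O(n^4):

a = 96, b = 2, c = 4
log_b(a) = log_2(96) = 6.5850

Case 1: c = 4 < log_2(96) = 6.5850
T(n) = O(n^(log_2 96))

For T(n) = 96T(n/2) + O(n^4): log_2(96) = 6.5850. This is Case 1 of the Master Theorem (c < log_b(a), work dominated by leaves), giving O(n^(log_2 96)).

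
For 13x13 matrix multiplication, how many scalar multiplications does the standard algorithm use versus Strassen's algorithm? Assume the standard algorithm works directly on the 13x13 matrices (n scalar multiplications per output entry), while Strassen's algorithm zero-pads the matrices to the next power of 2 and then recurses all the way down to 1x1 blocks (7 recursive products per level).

Matrix multiplication for 13x13 matrices:

Strassen's algorithm requires power-of-2 dimensions. Pad 13x13 to 16x16 (next power of 2).

Standard algorithm: 13^3 = 2197 multiplications
Strassen's algorithm: 7^(log2(16)) = 7^4 = 2401 multiplications
Difference: 2197 - 2401 = -204 (Strassen uses MORE here due to padding overhead — for small or just-over-power-of-2 n, padding can outweigh the per-level savings)

Standard: 2197 multiplications (13^3). Strassen: 2401 multiplications (7^4, after padding to 16x16). Strassen reduces 8 recursive multiplications to 7 at each level.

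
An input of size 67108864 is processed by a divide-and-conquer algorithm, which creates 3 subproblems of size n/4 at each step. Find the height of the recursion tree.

For divide and conquer with division factor 4:

Problem sizes at each level:
Level 0: 67108864
Level 1: 16777216
Level 2: 4194304
Level 3: 1048576
Level 4: 262144
Level 5: 65536
Level 6: 16384
Level 7: 4096
Level 8: 1024
Level 9: 256
Level 10: 64
Level 11: 16
Level 12: 4
Level 13: 1

The root is level 0 and the size-1 base case is level 13 (the tree spans levels 0 through 13, i.e. 14 levels counting the root), so the depth is the number of divisions: log_4(67108864) = 13

The recursion tree depth is log_4(67108864) = 13. At each level, the problem size is divided by 4, so it takes 13 divisions to reduce to a base case of size 1. The algorithm makes 3 recursive calls at each level.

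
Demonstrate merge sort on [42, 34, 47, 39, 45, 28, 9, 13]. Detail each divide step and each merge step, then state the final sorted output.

Merge sort trace:

Split: [42, 34, 47, 39, 45, 28, 9, 13] -> [42, 34, 47, 39] and [45, 28, 9, 13]
  Split: [42, 34, 47, 39] -> [42, 34] and [47, 39]
    Split: [42, 34] -> [42] and [34]
    Merge: [42] + [34] -> [34, 42]
    Split: [47, 39] -> [47] and [39]
    Merge: [47] + [39] -> [39, 47]
  Merge: [34, 42] + [39, 47] -> [34, 39, 42, 47]
  Split: [45, 28, 9, 13] -> [45, 28] and [9, 13]
    Split: [45, 28] -> [45] and [28]
    Merge: [45] + [28] -> [28, 45]
    Split: [9, 13] -> [9] and [13]
    Merge: [9] + [13] -> [9, 13]
  Merge: [28, 45] + [9, 13] -> [9, 13, 28, 45]
Merge: [34, 39, 42, 47] + [9, 13, 28, 45] -> [9, 13, 28, 34, 39, 42, 45, 47]

Final sorted array: [9, 13, 28, 34, 39, 42, 45, 47]

The merge sort proceeds by recursively splitting the array and merging sorted halves.
After all merges, the sorted array is [9, 13, 28, 34, 39, 42, 45, 47].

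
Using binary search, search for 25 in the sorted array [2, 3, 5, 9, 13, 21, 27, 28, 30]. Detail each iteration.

Binary search for 25 in [2, 3, 5, 9, 13, 21, 27, 28, 30]:

lo=0, hi=8, mid=4, arr[mid]=13 -> 13 < 25, search right half
lo=5, hi=8, mid=6, arr[mid]=27 -> 27 > 25, search left half
lo=5, hi=5, mid=5, arr[mid]=21 -> 21 < 25, search right half
lo=6 > hi=5, target 25 not found

Binary search determines that 25 is not in the array after 3 comparisons. The search space was exhausted without finding the target.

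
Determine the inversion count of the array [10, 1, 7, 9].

Finding inversions in [10, 1, 7, 9]:

(0, 1): arr[0]=10 > arr[1]=1
(0, 2): arr[0]=10 > arr[2]=7
(0, 3): arr[0]=10 > arr[3]=9

Total inversions: 3

The array has 3 inversion(s): (0,1), (0,2), (0,3). Each pair (i,j) satisfies i < j and arr[i] > arr[j].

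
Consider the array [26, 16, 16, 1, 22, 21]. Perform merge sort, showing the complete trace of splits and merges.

Merge sort trace:

Split: [26, 16, 16, 1, 22, 21] -> [26, 16, 16] and [1, 22, 21]
  Split: [26, 16, 16] -> [26] and [16, 16]
    Split: [16, 16] -> [16] and [16]
    Merge: [16] + [16] -> [16, 16]
  Merge: [26] + [16, 16] -> [16, 16, 26]
  Split: [1, 22, 21] -> [1] and [22, 21]
    Split: [22, 21] -> [22] and [21]
    Merge: [22] + [21] -> [21, 22]
  Merge: [1] + [21, 22] -> [1, 21, 22]
Merge: [16, 16, 26] + [1, 21, 22] -> [1, 16, 16, 21, 22, 26]

Final sorted array: [1, 16, 16, 21, 22, 26]

The merge sort proceeds by recursively splitting the array and merging sorted halves.
After all merges, the sorted array is [1, 16, 16, 21, 22, 26].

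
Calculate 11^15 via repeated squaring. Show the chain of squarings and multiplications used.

Computing 11^15 by squaring (build up from 11^1; each line after the first costs one multiplication):

11^1 = 11
11^2 = (11^1)^2 = 11^2 = 121
11^3 = 11 * 11^2 = 11 * 121 = 1331
11^6 = (11^3)^2 = 1331^2 = 1771561
11^7 = 11 * 11^6 = 11 * 1771561 = 19487171
11^14 = (11^7)^2 = 19487171^2 = 379749833583241
11^15 = 11 * 11^14 = 11 * 379749833583241 = 4177248169415651

Result: 4177248169415651
Multiplications needed: 6 (6 lines after 11^1)

11^15 = 4177248169415651. Using exponentiation by squaring, this requires 6 multiplications. The key idea: if the exponent is even, square the half-power; if odd, multiply by the base once.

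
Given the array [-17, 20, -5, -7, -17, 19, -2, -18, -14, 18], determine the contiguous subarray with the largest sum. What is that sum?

Using Kadane's algorithm on [-17, 20, -5, -7, -17, 19, -2, -18, -14, 18]:

Scanning through the array:
Position 1 (value 20): max_ending_here = 20, max_so_far = 20
Position 2 (value -5): max_ending_here = 15, max_so_far = 20
Position 3 (value -7): max_ending_here = 8, max_so_far = 20
Position 4 (value -17): max_ending_here = -9, max_so_far = 20
Position 5 (value 19): max_ending_here = 19, max_so_far = 20
Position 6 (value -2): max_ending_here = 17, max_so_far = 20
Position 7 (value -18): max_ending_here = -1, max_so_far = 20
Position 8 (value -14): max_ending_here = -14, max_so_far = 20
Position 9 (value 18): max_ending_here = 18, max_so_far = 20

Maximum subarray: [20]
Maximum sum: 20

The maximum subarray is [20] with sum 20. This subarray runs from index 1 to index 1.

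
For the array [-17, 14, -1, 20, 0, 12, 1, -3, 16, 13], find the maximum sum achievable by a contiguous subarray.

Using Kadane's algorithm on [-17, 14, -1, 20, 0, 12, 1, -3, 16, 13]:

Scanning through the array:
Position 1 (value 14): max_ending_here = 14, max_so_far = 14
Position 2 (value -1): max_ending_here = 13, max_so_far = 14
Position 3 (value 20): max_ending_here = 33, max_so_far = 33
Position 4 (value 0): max_ending_here = 33, max_so_far = 33
Position 5 (value 12): max_ending_here = 45, max_so_far = 45
Position 6 (value 1): max_ending_here = 46, max_so_far = 46
Position 7 (value -3): max_ending_here = 43, max_so_far = 46
Position 8 (value 16): max_ending_here = 59, max_so_far = 59
Position 9 (value 13): max_ending_here = 72, max_so_far = 72

Maximum subarray: [14, -1, 20, 0, 12, 1, -3, 16, 13]
Maximum sum: 72

The maximum subarray is [14, -1, 20, 0, 12, 1, -3, 16, 13] with sum 72. This subarray runs from index 1 to index 9.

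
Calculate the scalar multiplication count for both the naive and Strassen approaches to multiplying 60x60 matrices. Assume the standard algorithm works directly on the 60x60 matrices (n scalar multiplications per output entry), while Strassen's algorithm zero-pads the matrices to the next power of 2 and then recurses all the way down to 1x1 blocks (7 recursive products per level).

Matrix multiplication for 60x60 matrices:

Strassen's algorithm requires power-of-2 dimensions. Pad 60x60 to 64x64 (next power of 2).

Standard algorithm: 60^3 = 216000 multiplications
Strassen's algorithm: 7^(log2(64)) = 7^6 = 117649 multiplications
Savings: 216000 - 117649 = 98351 multiplications

Standard: 216000 multiplications (60^3). Strassen: 117649 multiplications (7^6, after padding to 64x64). Strassen reduces 8 recursive multiplications to 7 at each level.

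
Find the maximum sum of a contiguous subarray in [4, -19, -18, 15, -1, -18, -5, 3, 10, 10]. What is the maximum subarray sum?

Using Kadane's algorithm on [4, -19, -18, 15, -1, -18, -5, 3, 10, 10]:

Scanning through the array:
Position 1 (value -19): max_ending_here = -15, max_so_far = 4
Position 2 (value -18): max_ending_here = -18, max_so_far = 4
Position 3 (value 15): max_ending_here = 15, max_so_far = 15
Position 4 (value -1): max_ending_here = 14, max_so_far = 15
Position 5 (value -18): max_ending_here = -4, max_so_far = 15
Position 6 (value -5): max_ending_here = -5, max_so_far = 15
Position 7 (value 3): max_ending_here = 3, max_so_far = 15
Position 8 (value 10): max_ending_here = 13, max_so_far = 15
Position 9 (value 10): max_ending_here = 23, max_so_far = 23

Maximum subarray: [3, 10, 10]
Maximum sum: 23

The maximum subarray is [3, 10, 10] with sum 23. This subarray runs from index 7 to index 9.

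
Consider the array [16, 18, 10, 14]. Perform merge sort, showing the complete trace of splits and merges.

Merge sort trace:

Split: [16, 18, 10, 14] -> [16, 18] and [10, 14]
  Split: [16, 18] -> [16] and [18]
  Merge: [16] + [18] -> [16, 18]
  Split: [10, 14] -> [10] and [14]
  Merge: [10] + [14] -> [10, 14]
Merge: [16, 18] + [10, 14] -> [10, 14, 16, 18]

Final sorted array: [10, 14, 16, 18]

The merge sort proceeds by recursively splitting the array and merging sorted halves.
After all merges, the sorted array is [10, 14, 16, 18].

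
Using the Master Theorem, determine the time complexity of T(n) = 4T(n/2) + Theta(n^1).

Master Theorem for T(n) = 4T(n/2) + O(n^1):

a = 4, b = 2, c = 1
log_b(a) = log_2(4) = 2.0000

Case 1: c = 1 < log_2(4) = 2.0000
T(n) = O(n^(log_2 4)) = O(n^2)

For T(n) = 4T(n/2) + O(n^1): log_2(4) = 2.0000. This is Case 1 of the Master Theorem (c < log_b(a), work dominated by leaves), giving O(n^2).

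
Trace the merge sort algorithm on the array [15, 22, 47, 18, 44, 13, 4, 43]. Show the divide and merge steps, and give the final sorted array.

Merge sort trace:

Split: [15, 22, 47, 18, 44, 13, 4, 43] -> [15, 22, 47, 18] and [44, 13, 4, 43]
  Split: [15, 22, 47, 18] -> [15, 22] and [47, 18]
    Split: [15, 22] -> [15] and [22]
    Merge: [15] + [22] -> [15, 22]
    Split: [47, 18] -> [47] and [18]
    Merge: [47] + [18] -> [18, 47]
  Merge: [15, 22] + [18, 47] -> [15, 18, 22, 47]
  Split: [44, 13, 4, 43] -> [44, 13] and [4, 43]
    Split: [44, 13] -> [44] and [13]
    Merge: [44] + [13] -> [13, 44]
    Split: [4, 43] -> [4] and [43]
    Merge: [4] + [43] -> [4, 43]
  Merge: [13, 44] + [4, 43] -> [4, 13, 43, 44]
Merge: [15, 18, 22, 47] + [4, 13, 43, 44] -> [4, 13, 15, 18, 22, 43, 44, 47]

Final sorted array: [4, 13, 15, 18, 22, 43, 44, 47]

The merge sort proceeds by recursively splitting the array and merging sorted halves.
After all merges, the sorted array is [4, 13, 15, 18, 22, 43, 44, 47].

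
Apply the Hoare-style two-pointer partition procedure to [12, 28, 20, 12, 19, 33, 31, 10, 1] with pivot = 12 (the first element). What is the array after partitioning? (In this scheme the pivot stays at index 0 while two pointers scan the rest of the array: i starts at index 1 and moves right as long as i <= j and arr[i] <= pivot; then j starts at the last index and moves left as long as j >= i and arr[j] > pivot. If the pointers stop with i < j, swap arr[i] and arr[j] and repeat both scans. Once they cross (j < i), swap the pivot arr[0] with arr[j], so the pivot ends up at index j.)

Hoare-style two-pointer partition with pivot = 12:

Initial array: [12, 28, 20, 12, 19, 33, 31, 10, 1]

Pointers start at i = 1, j = 8.
i stops at index 1 (arr[1]=28 > 12), j stops at index 8 (arr[8]=1 <= 12): swap arr[1] and arr[8], array becomes [12, 1, 20, 12, 19, 33, 31, 10, 28]
i stops at index 2 (arr[2]=20 > 12), j stops at index 7 (arr[7]=10 <= 12): swap arr[2] and arr[7], array becomes [12, 1, 10, 12, 19, 33, 31, 20, 28]
i ends at 4, j ends at 3: the pointers have crossed (j < i), so scanning stops.

Swap pivot arr[0] with arr[3] to place pivot at position 3: [12, 1, 10, 12, 19, 33, 31, 20, 28]
Pivot position: 3

After partitioning with pivot 12, the array becomes [12, 1, 10, 12, 19, 33, 31, 20, 28]. The pivot is placed at index 3. All elements to the left of the pivot are <= 12, and all elements to the right are > 12.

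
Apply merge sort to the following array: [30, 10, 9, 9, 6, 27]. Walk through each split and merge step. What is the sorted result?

Merge sort trace:

Split: [30, 10, 9, 9, 6, 27] -> [30, 10, 9] and [9, 6, 27]
  Split: [30, 10, 9] -> [30] and [10, 9]
    Split: [10, 9] -> [10] and [9]
    Merge: [10] + [9] -> [9, 10]
  Merge: [30] + [9, 10] -> [9, 10, 30]
  Split: [9, 6, 27] -> [9] and [6, 27]
    Split: [6, 27] -> [6] and [27]
    Merge: [6] + [27] -> [6, 27]
  Merge: [9] + [6, 27] -> [6, 9, 27]
Merge: [9, 10, 30] + [6, 9, 27] -> [6, 9, 9, 10, 27, 30]

Final sorted array: [6, 9, 9, 10, 27, 30]

The merge sort proceeds by recursively splitting the array and merging sorted halves.
After all merges, the sorted array is [6, 9, 9, 10, 27, 30].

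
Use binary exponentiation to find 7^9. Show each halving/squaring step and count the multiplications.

Computing 7^9 by squaring (build up from 7^1; each line after the first costs one multiplication):

7^1 = 7
7^2 = (7^1)^2 = 7^2 = 49
7^4 = (7^2)^2 = 49^2 = 2401
7^8 = (7^4)^2 = 2401^2 = 5764801
7^9 = 7 * 7^8 = 7 * 5764801 = 40353607

Result: 40353607
Multiplications needed: 4 (4 lines after 7^1)

7^9 = 40353607. Using exponentiation by squaring, this requires 4 multiplications. The key idea: if the exponent is even, square the half-power; if odd, multiply by the base once.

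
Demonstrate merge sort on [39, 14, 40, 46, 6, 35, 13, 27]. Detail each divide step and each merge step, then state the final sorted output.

Merge sort trace:

Split: [39, 14, 40, 46, 6, 35, 13, 27] -> [39, 14, 40, 46] and [6, 35, 13, 27]
  Split: [39, 14, 40, 46] -> [39, 14] and [40, 46]
    Split: [39, 14] -> [39] and [14]
    Merge: [39] + [14] -> [14, 39]
    Split: [40, 46] -> [40] and [46]
    Merge: [40] + [46] -> [40, 46]
  Merge: [14, 39] + [40, 46] -> [14, 39, 40, 46]
  Split: [6, 35, 13, 27] -> [6, 35] and [13, 27]
    Split: [6, 35] -> [6] and [35]
    Merge: [6] + [35] -> [6, 35]
    Split: [13, 27] -> [13] and [27]
    Merge: [13] + [27] -> [13, 27]
  Merge: [6, 35] + [13, 27] -> [6, 13, 27, 35]
Merge: [14, 39, 40, 46] + [6, 13, 27, 35] -> [6, 13, 14, 27, 35, 39, 40, 46]

Final sorted array: [6, 13, 14, 27, 35, 39, 40, 46]

The merge sort proceeds by recursively splitting the array and merging sorted halves.
After all merges, the sorted array is [6, 13, 14, 27, 35, 39, 40, 46].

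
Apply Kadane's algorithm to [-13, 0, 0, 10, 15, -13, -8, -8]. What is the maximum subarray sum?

Using Kadane's algorithm on [-13, 0, 0, 10, 15, -13, -8, -8]:

Scanning through the array:
Position 1 (value 0): max_ending_here = 0, max_so_far = 0
Position 2 (value 0): max_ending_here = 0, max_so_far = 0
Position 3 (value 10): max_ending_here = 10, max_so_far = 10
Position 4 (value 15): max_ending_here = 25, max_so_far = 25
Position 5 (value -13): max_ending_here = 12, max_so_far = 25
Position 6 (value -8): max_ending_here = 4, max_so_far = 25
Position 7 (value -8): max_ending_here = -4, max_so_far = 25

Maximum subarray: [0, 0, 10, 15]
Maximum sum: 25

The maximum subarray is [0, 0, 10, 15] with sum 25. This subarray runs from index 1 to index 4.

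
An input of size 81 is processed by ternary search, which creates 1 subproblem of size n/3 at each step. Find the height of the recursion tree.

For divide and conquer with division factor 3:

Problem sizes at each level:
Level 0: 81
Level 1: 27
Level 2: 9
Level 3: 3
Level 4: 1

The root is level 0 and the size-1 base case is level 4 (the tree spans levels 0 through 4, i.e. 5 levels counting the root), so the depth is the number of divisions: log_3(81) = 4

The recursion tree depth is log_3(81) = 4. At each level, the problem size is divided by 3, so it takes 4 divisions to reduce to a base case of size 1. The algorithm makes 1 recursive call at each level.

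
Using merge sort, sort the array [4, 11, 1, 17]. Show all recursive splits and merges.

Merge sort trace:

Split: [4, 11, 1, 17] -> [4, 11] and [1, 17]
  Split: [4, 11] -> [4] and [11]
  Merge: [4] + [11] -> [4, 11]
  Split: [1, 17] -> [1] and [17]
  Merge: [1] + [17] -> [1, 17]
Merge: [4, 11] + [1, 17] -> [1, 4, 11, 17]

Final sorted array: [1, 4, 11, 17]

The merge sort proceeds by recursively splitting the array and merging sorted halves.
After all merges, the sorted array is [1, 4, 11, 17].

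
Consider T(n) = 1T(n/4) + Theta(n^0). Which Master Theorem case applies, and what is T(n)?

Master Theorem for T(n) = 1T(n/4) + O(n^0):

a = 1, b = 4, c = 0
log_b(a) = log_4(1) = 0.0000

Case 2: c = 0 = log_4(1) = 0.0000
T(n) = O(n^0 log n) = O(log n)

For T(n) = 1T(n/4) + O(n^0): log_4(1) = 0.0000. This is Case 2 of the Master Theorem (c = log_b(a), equal work at all levels), giving O(log n).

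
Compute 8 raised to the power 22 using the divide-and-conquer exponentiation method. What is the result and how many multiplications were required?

Computing 8^22 by squaring (build up from 8^1; each line after the first costs one multiplication):

8^1 = 8
8^2 = (8^1)^2 = 8^2 = 64
8^4 = (8^2)^2 = 64^2 = 4096
8^5 = 8 * 8^4 = 8 * 4096 = 32768
8^10 = (8^5)^2 = 32768^2 = 1073741824
8^11 = 8 * 8^10 = 8 * 1073741824 = 8589934592
8^22 = (8^11)^2 = 8589934592^2 = 73786976294838206464

Result: 73786976294838206464
Multiplications needed: 6 (6 lines after 8^1)

8^22 = 73786976294838206464. Using exponentiation by squaring, this requires 6 multiplications. The key idea: if the exponent is even, square the half-power; if odd, multiply by the base once.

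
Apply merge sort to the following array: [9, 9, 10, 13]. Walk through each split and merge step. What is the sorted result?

Merge sort trace:

Split: [9, 9, 10, 13] -> [9, 9] and [10, 13]
  Split: [9, 9] -> [9] and [9]
  Merge: [9] + [9] -> [9, 9]
  Split: [10, 13] -> [10] and [13]
  Merge: [10] + [13] -> [10, 13]
Merge: [9, 9] + [10, 13] -> [9, 9, 10, 13]

Final sorted array: [9, 9, 10, 13]

The merge sort proceeds by recursively splitting the array and merging sorted halves.
After all merges, the sorted array is [9, 9, 10, 13].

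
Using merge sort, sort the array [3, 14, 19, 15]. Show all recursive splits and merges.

Merge sort trace:

Split: [3, 14, 19, 15] -> [3, 14] and [19, 15]
  Split: [3, 14] -> [3] and [14]
  Merge: [3] + [14] -> [3, 14]
  Split: [19, 15] -> [19] and [15]
  Merge: [19] + [15] -> [15, 19]
Merge: [3, 14] + [15, 19] -> [3, 14, 15, 19]

Final sorted array: [3, 14, 15, 19]

The merge sort proceeds by recursively splitting the array and merging sorted halves.
After all merges, the sorted array is [3, 14, 15, 19].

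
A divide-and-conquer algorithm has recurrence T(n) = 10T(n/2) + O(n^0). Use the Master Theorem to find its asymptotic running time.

Master Theorem for T(n) = 10T(n/2) + O(n^0):

a = 10, b = 2, c = 0
log_b(a) = log_2(10) = 3.3219

Case 1: c = 0 < log_2(10) = 3.3219
T(n) = O(n^(log_2 10))

For T(n) = 10T(n/2) + O(n^0): log_2(10) = 3.3219. This is Case 1 of the Master Theorem (c < log_b(a), work dominated by leaves), giving O(n^(log_2 10)).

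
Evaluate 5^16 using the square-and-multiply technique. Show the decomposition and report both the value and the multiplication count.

Computing 5^16 by squaring (build up from 5^1; each line after the first costs one multiplication):

5^1 = 5
5^2 = (5^1)^2 = 5^2 = 25
5^4 = (5^2)^2 = 25^2 = 625
5^8 = (5^4)^2 = 625^2 = 390625
5^16 = (5^8)^2 = 390625^2 = 152587890625

Result: 152587890625
Multiplications needed: 4 (4 lines after 5^1)

5^16 = 152587890625. Using exponentiation by squaring, this requires 4 multiplications. The key idea: if the exponent is even, square the half-power; if odd, multiply by the base once.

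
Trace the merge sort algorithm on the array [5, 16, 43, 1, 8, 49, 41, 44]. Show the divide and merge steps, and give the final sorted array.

Merge sort trace:

Split: [5, 16, 43, 1, 8, 49, 41, 44] -> [5, 16, 43, 1] and [8, 49, 41, 44]
  Split: [5, 16, 43, 1] -> [5, 16] and [43, 1]
    Split: [5, 16] -> [5] and [16]
    Merge: [5] + [16] -> [5, 16]
    Split: [43, 1] -> [43] and [1]
    Merge: [43] + [1] -> [1, 43]
  Merge: [5, 16] + [1, 43] -> [1, 5, 16, 43]
  Split: [8, 49, 41, 44] -> [8, 49] and [41, 44]
    Split: [8, 49] -> [8] and [49]
    Merge: [8] + [49] -> [8, 49]
    Split: [41, 44] -> [41] and [44]
    Merge: [41] + [44] -> [41, 44]
  Merge: [8, 49] + [41, 44] -> [8, 41, 44, 49]
Merge: [1, 5, 16, 43] + [8, 41, 44, 49] -> [1, 5, 8, 16, 41, 43, 44, 49]

Final sorted array: [1, 5, 8, 16, 41, 43, 44, 49]

The merge sort proceeds by recursively splitting the array and merging sorted halves.
After all merges, the sorted array is [1, 5, 8, 16, 41, 43, 44, 49].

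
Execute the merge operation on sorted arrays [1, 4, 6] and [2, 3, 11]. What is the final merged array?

Merging process:

Compare 1 vs 2: take 1 from left. Merged: [1]
Compare 4 vs 2: take 2 from right. Merged: [1, 2]
Compare 4 vs 3: take 3 from right. Merged: [1, 2, 3]
Compare 4 vs 11: take 4 from left. Merged: [1, 2, 3, 4]
Compare 6 vs 11: take 6 from left. Merged: [1, 2, 3, 4, 6]
Append remaining from right: [11]. Merged: [1, 2, 3, 4, 6, 11]

Final merged array: [1, 2, 3, 4, 6, 11]
Total comparisons: 5

The merged array is [1, 2, 3, 4, 6, 11], requiring 5 comparisons. The merge step runs in O(n) time where n is the total number of elements.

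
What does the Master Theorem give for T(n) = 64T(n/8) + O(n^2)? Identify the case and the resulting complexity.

Master Theorem for T(n) = 64T(n/8) + O(n^2):

a = 64, b = 8, c = 2
log_b(a) = log_8(64) = 2.0000

Case 2: c = 2 = log_8(64) = 2.0000
T(n) = O(n^2 log n) = O(n^2 log n)

For T(n) = 64T(n/8) + O(n^2): log_8(64) = 2.0000. This is Case 2 of the Master Theorem (c = log_b(a), equal work at all levels), giving O(n^2 log n).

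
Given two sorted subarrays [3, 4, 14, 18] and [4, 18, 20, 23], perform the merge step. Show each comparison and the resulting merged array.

Merging process:

Compare 3 vs 4: take 3 from left. Merged: [3]
Compare 4 vs 4: take 4 from left. Merged: [3, 4]
Compare 14 vs 4: take 4 from right. Merged: [3, 4, 4]
Compare 14 vs 18: take 14 from left. Merged: [3, 4, 4, 14]
Compare 18 vs 18: take 18 from left. Merged: [3, 4, 4, 14, 18]
Append remaining from right: [18, 20, 23]. Merged: [3, 4, 4, 14, 18, 18, 20, 23]

Final merged array: [3, 4, 4, 14, 18, 18, 20, 23]
Total comparisons: 5

The merged array is [3, 4, 4, 14, 18, 18, 20, 23], requiring 5 comparisons. The merge step runs in O(n) time where n is the total number of elements.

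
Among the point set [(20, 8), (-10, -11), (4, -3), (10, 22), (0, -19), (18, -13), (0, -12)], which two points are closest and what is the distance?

Computing all pairwise distances among 7 points:

d((20, 8), (-10, -11)) = 35.5106
d((20, 8), (4, -3)) = 19.4165
d((20, 8), (10, 22)) = 17.2047
d((20, 8), (0, -19)) = 33.6006
d((20, 8), (18, -13)) = 21.095
d((20, 8), (0, -12)) = 28.2843
d((-10, -11), (4, -3)) = 16.1245
d((-10, -11), (10, 22)) = 38.5876
d((-10, -11), (0, -19)) = 12.8062
d((-10, -11), (18, -13)) = 28.0713
d((-10, -11), (0, -12)) = 10.0499
d((4, -3), (10, 22)) = 25.7099
d((4, -3), (0, -19)) = 16.4924
d((4, -3), (18, -13)) = 17.2047
d((4, -3), (0, -12)) = 9.8489
d((10, 22), (0, -19)) = 42.2019
d((10, 22), (18, -13)) = 35.9026
d((10, 22), (0, -12)) = 35.4401
d((0, -19), (18, -13)) = 18.9737
d((0, -19), (0, -12)) = 7.0 <-- minimum
d((18, -13), (0, -12)) = 18.0278

Closest pair: (0, -19) and (0, -12) with distance 7.0

The closest pair is (0, -19) and (0, -12) with Euclidean distance 7.0. For 7 points, brute-force pairwise comparison is shown above. For large n, the divide-and-conquer algorithm (sort by x, recurse on halves, check the dividing strip) achieves O(n log n).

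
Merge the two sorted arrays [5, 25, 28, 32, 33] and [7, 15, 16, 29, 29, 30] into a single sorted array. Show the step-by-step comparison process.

Merging process:

Compare 5 vs 7: take 5 from left. Merged: [5]
Compare 25 vs 7: take 7 from right. Merged: [5, 7]
Compare 25 vs 15: take 15 from right. Merged: [5, 7, 15]
Compare 25 vs 16: take 16 from right. Merged: [5, 7, 15, 16]
Compare 25 vs 29: take 25 from left. Merged: [5, 7, 15, 16, 25]
Compare 28 vs 29: take 28 from left. Merged: [5, 7, 15, 16, 25, 28]
Compare 32 vs 29: take 29 from right. Merged: [5, 7, 15, 16, 25, 28, 29]
Compare 32 vs 29: take 29 from right. Merged: [5, 7, 15, 16, 25, 28, 29, 29]
Compare 32 vs 30: take 30 from right. Merged: [5, 7, 15, 16, 25, 28, 29, 29, 30]
Append remaining from left: [32, 33]. Merged: [5, 7, 15, 16, 25, 28, 29, 29, 30, 32, 33]

Final merged array: [5, 7, 15, 16, 25, 28, 29, 29, 30, 32, 33]
Total comparisons: 9

The merged array is [5, 7, 15, 16, 25, 28, 29, 29, 30, 32, 33], requiring 9 comparisons. The merge step runs in O(n) time where n is the total number of elements.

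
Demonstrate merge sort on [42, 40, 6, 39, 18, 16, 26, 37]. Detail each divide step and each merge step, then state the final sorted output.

Merge sort trace:

Split: [42, 40, 6, 39, 18, 16, 26, 37] -> [42, 40, 6, 39] and [18, 16, 26, 37]
  Split: [42, 40, 6, 39] -> [42, 40] and [6, 39]
    Split: [42, 40] -> [42] and [40]
    Merge: [42] + [40] -> [40, 42]
    Split: [6, 39] -> [6] and [39]
    Merge: [6] + [39] -> [6, 39]
  Merge: [40, 42] + [6, 39] -> [6, 39, 40, 42]
  Split: [18, 16, 26, 37] -> [18, 16] and [26, 37]
    Split: [18, 16] -> [18] and [16]
    Merge: [18] + [16] -> [16, 18]
    Split: [26, 37] -> [26] and [37]
    Merge: [26] + [37] -> [26, 37]
  Merge: [16, 18] + [26, 37] -> [16, 18, 26, 37]
Merge: [6, 39, 40, 42] + [16, 18, 26, 37] -> [6, 16, 18, 26, 37, 39, 40, 42]

Final sorted array: [6, 16, 18, 26, 37, 39, 40, 42]

The merge sort proceeds by recursively splitting the array and merging sorted halves.
After all merges, the sorted array is [6, 16, 18, 26, 37, 39, 40, 42].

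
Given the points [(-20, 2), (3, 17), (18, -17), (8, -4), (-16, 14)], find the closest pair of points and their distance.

Computing all pairwise distances among 5 points:

d((-20, 2), (3, 17)) = 27.4591
d((-20, 2), (18, -17)) = 42.4853
d((-20, 2), (8, -4)) = 28.6356
d((-20, 2), (-16, 14)) = 12.6491 <-- minimum
d((3, 17), (18, -17)) = 37.1618
d((3, 17), (8, -4)) = 21.587
d((3, 17), (-16, 14)) = 19.2354
d((18, -17), (8, -4)) = 16.4012
d((18, -17), (-16, 14)) = 46.0109
d((8, -4), (-16, 14)) = 30.0

Closest pair: (-20, 2) and (-16, 14) with distance 12.6491

The closest pair is (-20, 2) and (-16, 14) with Euclidean distance 12.6491. For 5 points, brute-force pairwise comparison is shown above. For large n, the divide-and-conquer algorithm (sort by x, recurse on halves, check the dividing strip) achieves O(n log n).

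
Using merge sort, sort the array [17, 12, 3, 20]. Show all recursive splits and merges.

Merge sort trace:

Split: [17, 12, 3, 20] -> [17, 12] and [3, 20]
  Split: [17, 12] -> [17] and [12]
  Merge: [17] + [12] -> [12, 17]
  Split: [3, 20] -> [3] and [20]
  Merge: [3] + [20] -> [3, 20]
Merge: [12, 17] + [3, 20] -> [3, 12, 17, 20]

Final sorted array: [3, 12, 17, 20]

The merge sort proceeds by recursively splitting the array and merging sorted halves.
After all merges, the sorted array is [3, 12, 17, 20].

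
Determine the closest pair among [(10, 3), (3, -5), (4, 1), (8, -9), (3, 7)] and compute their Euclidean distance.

Computing all pairwise distances among 5 points:

d((10, 3), (3, -5)) = 10.6301
d((10, 3), (4, 1)) = 6.3246
d((10, 3), (8, -9)) = 12.1655
d((10, 3), (3, 7)) = 8.0623
d((3, -5), (4, 1)) = 6.0828 <-- minimum
d((3, -5), (8, -9)) = 6.4031
d((3, -5), (3, 7)) = 12.0
d((4, 1), (8, -9)) = 10.7703
d((4, 1), (3, 7)) = 6.0828 <-- minimum
d((8, -9), (3, 7)) = 16.7631

Minimum distance: 6.0828 (tie among 2 pairs: (3, -5) and (4, 1); (4, 1) and (3, 7))

The minimum Euclidean distance is 6.0828. There is a tie: 2 pairs achieve this minimum — (3, -5) and (4, 1); (4, 1) and (3, 7). Any of these is a valid closest pair. For 5 points, brute-force pairwise comparison is shown above. For large n, the divide-and-conquer algorithm (sort by x, recurse on halves, check the dividing strip) achieves O(n log n).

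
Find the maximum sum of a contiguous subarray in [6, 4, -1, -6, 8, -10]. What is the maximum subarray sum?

Using Kadane's algorithm on [6, 4, -1, -6, 8, -10]:

Scanning through the array:
Position 1 (value 4): max_ending_here = 10, max_so_far = 10
Position 2 (value -1): max_ending_here = 9, max_so_far = 10
Position 3 (value -6): max_ending_here = 3, max_so_far = 10
Position 4 (value 8): max_ending_here = 11, max_so_far = 11
Position 5 (value -10): max_ending_here = 1, max_so_far = 11

Maximum subarray: [6, 4, -1, -6, 8]
Maximum sum: 11

The maximum subarray is [6, 4, -1, -6, 8] with sum 11. This subarray runs from index 0 to index 4.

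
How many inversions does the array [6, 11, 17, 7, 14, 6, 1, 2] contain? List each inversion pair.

Finding inversions in [6, 11, 17, 7, 14, 6, 1, 2]:

(0, 6): arr[0]=6 > arr[6]=1
(0, 7): arr[0]=6 > arr[7]=2
(1, 3): arr[1]=11 > arr[3]=7
(1, 5): arr[1]=11 > arr[5]=6
(1, 6): arr[1]=11 > arr[6]=1
(1, 7): arr[1]=11 > arr[7]=2
(2, 3): arr[2]=17 > arr[3]=7
(2, 4): arr[2]=17 > arr[4]=14
(2, 5): arr[2]=17 > arr[5]=6
(2, 6): arr[2]=17 > arr[6]=1
(2, 7): arr[2]=17 > arr[7]=2
(3, 5): arr[3]=7 > arr[5]=6
(3, 6): arr[3]=7 > arr[6]=1
(3, 7): arr[3]=7 > arr[7]=2
(4, 5): arr[4]=14 > arr[5]=6
(4, 6): arr[4]=14 > arr[6]=1
(4, 7): arr[4]=14 > arr[7]=2
(5, 6): arr[5]=6 > arr[6]=1
(5, 7): arr[5]=6 > arr[7]=2

Total inversions: 19

The array has 19 inversion(s): (0,6), (0,7), (1,3), (1,5), (1,6), (1,7), (2,3), (2,4), (2,5), (2,6), (2,7), (3,5), (3,6), (3,7), (4,5), (4,6), (4,7), (5,6), (5,7). Each pair (i,j) satisfies i < j and arr[i] > arr[j].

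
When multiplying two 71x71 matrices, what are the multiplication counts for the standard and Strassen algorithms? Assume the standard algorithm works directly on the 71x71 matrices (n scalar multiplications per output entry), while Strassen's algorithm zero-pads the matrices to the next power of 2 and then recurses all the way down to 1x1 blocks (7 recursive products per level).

Matrix multiplication for 71x71 matrices:

Strassen's algorithm requires power-of-2 dimensions. Pad 71x71 to 128x128 (next power of 2).

Standard algorithm: 71^3 = 357911 multiplications
Strassen's algorithm: 7^(log2(128)) = 7^7 = 823543 multiplications
Difference: 357911 - 823543 = -465632 (Strassen uses MORE here due to padding overhead — for small or just-over-power-of-2 n, padding can outweigh the per-level savings)

Standard: 357911 multiplications (71^3). Strassen: 823543 multiplications (7^7, after padding to 128x128). Strassen reduces 8 recursive multiplications to 7 at each level.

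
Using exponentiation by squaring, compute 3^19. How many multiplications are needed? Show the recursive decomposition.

Computing 3^19 by squaring (build up from 3^1; each line after the first costs one multiplication):

3^1 = 3
3^2 = (3^1)^2 = 3^2 = 9
3^4 = (3^2)^2 = 9^2 = 81
3^8 = (3^4)^2 = 81^2 = 6561
3^9 = 3 * 3^8 = 3 * 6561 = 19683
3^18 = (3^9)^2 = 19683^2 = 387420489
3^19 = 3 * 3^18 = 3 * 387420489 = 1162261467

Result: 1162261467
Multiplications needed: 6 (6 lines after 3^1)

3^19 = 1162261467. Using exponentiation by squaring, this requires 6 multiplications. The key idea: if the exponent is even, square the half-power; if odd, multiply by the base once.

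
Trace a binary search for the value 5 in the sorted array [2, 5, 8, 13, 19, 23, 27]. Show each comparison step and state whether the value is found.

Binary search for 5 in [2, 5, 8, 13, 19, 23, 27]:

lo=0, hi=6, mid=3, arr[mid]=13 -> 13 > 5, search left half
lo=0, hi=2, mid=1, arr[mid]=5 -> Found target at index 1!

Binary search finds 5 at index 1 after 2 comparisons. The search repeatedly halves the search space by comparing with the middle element.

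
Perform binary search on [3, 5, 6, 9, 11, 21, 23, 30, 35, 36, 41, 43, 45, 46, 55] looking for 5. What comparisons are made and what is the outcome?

Binary search for 5 in [3, 5, 6, 9, 11, 21, 23, 30, 35, 36, 41, 43, 45, 46, 55]:

lo=0, hi=14, mid=7, arr[mid]=30 -> 30 > 5, search left half
lo=0, hi=6, mid=3, arr[mid]=9 -> 9 > 5, search left half
lo=0, hi=2, mid=1, arr[mid]=5 -> Found target at index 1!

Binary search finds 5 at index 1 after 3 comparisons. The search repeatedly halves the search space by comparing with the middle element.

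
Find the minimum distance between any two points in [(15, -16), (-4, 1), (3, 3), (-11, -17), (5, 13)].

Computing all pairwise distances among 5 points:

d((15, -16), (-4, 1)) = 25.4951
d((15, -16), (3, 3)) = 22.4722
d((15, -16), (-11, -17)) = 26.0192
d((15, -16), (5, 13)) = 30.6757
d((-4, 1), (3, 3)) = 7.2801 <-- minimum
d((-4, 1), (-11, -17)) = 19.3132
d((-4, 1), (5, 13)) = 15.0
d((3, 3), (-11, -17)) = 24.4131
d((3, 3), (5, 13)) = 10.198
d((-11, -17), (5, 13)) = 34.0

Closest pair: (-4, 1) and (3, 3) with distance 7.2801

The closest pair is (-4, 1) and (3, 3) with Euclidean distance 7.2801. For 5 points, brute-force pairwise comparison is shown above. For large n, the divide-and-conquer algorithm (sort by x, recurse on halves, check the dividing strip) achieves O(n log n).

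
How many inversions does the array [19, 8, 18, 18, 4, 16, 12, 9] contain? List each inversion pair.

Finding inversions in [19, 8, 18, 18, 4, 16, 12, 9]:

(0, 1): arr[0]=19 > arr[1]=8
(0, 2): arr[0]=19 > arr[2]=18
(0, 3): arr[0]=19 > arr[3]=18
(0, 4): arr[0]=19 > arr[4]=4
(0, 5): arr[0]=19 > arr[5]=16
(0, 6): arr[0]=19 > arr[6]=12
(0, 7): arr[0]=19 > arr[7]=9
(1, 4): arr[1]=8 > arr[4]=4
(2, 4): arr[2]=18 > arr[4]=4
(2, 5): arr[2]=18 > arr[5]=16
(2, 6): arr[2]=18 > arr[6]=12
(2, 7): arr[2]=18 > arr[7]=9
(3, 4): arr[3]=18 > arr[4]=4
(3, 5): arr[3]=18 > arr[5]=16
(3, 6): arr[3]=18 > arr[6]=12
(3, 7): arr[3]=18 > arr[7]=9
(5, 6): arr[5]=16 > arr[6]=12
(5, 7): arr[5]=16 > arr[7]=9
(6, 7): arr[6]=12 > arr[7]=9

Total inversions: 19

The array has 19 inversion(s): (0,1), (0,2), (0,3), (0,4), (0,5), (0,6), (0,7), (1,4), (2,4), (2,5), (2,6), (2,7), (3,4), (3,5), (3,6), (3,7), (5,6), (5,7), (6,7). Each pair (i,j) satisfies i < j and arr[i] > arr[j].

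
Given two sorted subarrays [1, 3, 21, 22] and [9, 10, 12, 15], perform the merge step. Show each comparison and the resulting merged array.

Merging process:

Compare 1 vs 9: take 1 from left. Merged: [1]
Compare 3 vs 9: take 3 from left. Merged: [1, 3]
Compare 21 vs 9: take 9 from right. Merged: [1, 3, 9]
Compare 21 vs 10: take 10 from right. Merged: [1, 3, 9, 10]
Compare 21 vs 12: take 12 from right. Merged: [1, 3, 9, 10, 12]
Compare 21 vs 15: take 15 from right. Merged: [1, 3, 9, 10, 12, 15]
Append remaining from left: [21, 22]. Merged: [1, 3, 9, 10, 12, 15, 21, 22]

Final merged array: [1, 3, 9, 10, 12, 15, 21, 22]
Total comparisons: 6

The merged array is [1, 3, 9, 10, 12, 15, 21, 22], requiring 6 comparisons. The merge step runs in O(n) time where n is the total number of elements.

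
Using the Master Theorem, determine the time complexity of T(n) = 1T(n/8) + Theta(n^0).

Master Theorem for T(n) = 1T(n/8) + O(n^0):

a = 1, b = 8, c = 0
log_b(a) = log_8(1) = 0.0000

Case 2: c = 0 = log_8(1) = 0.0000
T(n) = O(n^0 log n) = O(log n)

For T(n) = 1T(n/8) + O(n^0): log_8(1) = 0.0000. This is Case 2 of the Master Theorem (c = log_b(a), equal work at all levels), giving O(log n).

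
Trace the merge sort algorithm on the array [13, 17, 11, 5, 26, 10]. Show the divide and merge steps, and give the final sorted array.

Merge sort trace:

Split: [13, 17, 11, 5, 26, 10] -> [13, 17, 11] and [5, 26, 10]
  Split: [13, 17, 11] -> [13] and [17, 11]
    Split: [17, 11] -> [17] and [11]
    Merge: [17] + [11] -> [11, 17]
  Merge: [13] + [11, 17] -> [11, 13, 17]
  Split: [5, 26, 10] -> [5] and [26, 10]
    Split: [26, 10] -> [26] and [10]
    Merge: [26] + [10] -> [10, 26]
  Merge: [5] + [10, 26] -> [5, 10, 26]
Merge: [11, 13, 17] + [5, 10, 26] -> [5, 10, 11, 13, 17, 26]

Final sorted array: [5, 10, 11, 13, 17, 26]

The merge sort proceeds by recursively splitting the array and merging sorted halves.
After all merges, the sorted array is [5, 10, 11, 13, 17, 26].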